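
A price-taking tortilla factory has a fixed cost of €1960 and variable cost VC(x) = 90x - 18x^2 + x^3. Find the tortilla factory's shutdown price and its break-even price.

Shutdown price = €9; break-even price = €174

AVC = 90 - 18x + x^2; minimized at x = 9, giving min AVC = €9. That is the shutdown price.
ATC = 1960/x + 90 - 18x + x^2. Setting dATC/dx = −1960/x^2 − 18 + 2x = 0 gives x = 14 (since 2·14^3 − 18·14^2 = 1960).
min ATC = 1960/14 + 90 − 18·14 + 14^2 = €174. That is the break-even price.
Between these two prices the firm operates at a loss; above €174 it earns a profit.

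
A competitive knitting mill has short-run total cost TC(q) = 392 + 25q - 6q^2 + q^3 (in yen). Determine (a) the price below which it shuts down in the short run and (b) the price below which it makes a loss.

AVC = 25 - 6q + q^2; minimized at q = 3, giving min AVC = ¥16. That is the shutdown price.
ATC = 392/q + 25 - 6q + q^2. Setting dATC/dq = −392/q^2 − 6 + 2q = 0 gives q = 7 (since 2·7^3 − 6·7^2 = 392).
min ATC = 392/7 + 25 − 6·7 + 7^2 = ¥88. That is the break-even price.
Between these two prices the firm operates at a loss; above ¥88 it earns a profit.

Shutdown price = ¥16; break-even price = ¥88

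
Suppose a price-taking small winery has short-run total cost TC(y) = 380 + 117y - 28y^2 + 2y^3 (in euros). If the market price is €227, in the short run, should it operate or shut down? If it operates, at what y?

Produce at y = 11

Strip out fixed cost: VC = 117y - 28y^2 + 2y^3. Then AVC = 117 - 28y + 2y^2 and MC = 117 - 56y + 6y^2.
AVC hits its minimum where MC = AVC, at y = 7, giving min AVC = 117 - 28·7 + 2·7^2 = €19.
Since P = €227 ≥ min AVC = €19, price covers variable cost and the firm should produce.
P = MC gives -110 - 56y + 6y^2 = 0, with roots -5/3 and 11. Take the larger (rising MC): y* = 11.
Check: AVC at y = 11 is €51 ≤ P, so revenue covers variable cost.
Profit = P·y − TC = 227·11 − 941 = €1556.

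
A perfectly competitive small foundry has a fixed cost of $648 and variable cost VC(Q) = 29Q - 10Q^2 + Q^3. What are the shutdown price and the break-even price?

Shutdown price = $4; break-even price = $92

AVC = 29 - 10Q + Q^2; minimized at Q = 5, giving min AVC = $4. That is the shutdown price.
ATC = 648/Q + 29 - 10Q + Q^2. Setting dATC/dQ = −648/Q^2 − 10 + 2Q = 0 gives Q = 9 (since 2·9^3 − 10·9^2 = 648).
min ATC = 648/9 + 29 − 10·9 + 9^2 = $92. That is the break-even price.
For $4 ≤ P < $92 the firm produces at a loss; below $4 it shuts down.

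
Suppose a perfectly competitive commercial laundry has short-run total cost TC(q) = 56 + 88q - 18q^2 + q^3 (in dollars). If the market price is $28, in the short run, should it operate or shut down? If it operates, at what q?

Produce at q = 10

Strip out fixed cost: VC = 88q - 18q^2 + q^3. Then AVC = 88 - 18q + q^2 and MC = 88 - 36q + 3q^2.
AVC hits its minimum where MC = AVC, at q = 9, giving min AVC = 88 - 18·9 + 9^2 = $7.
P = $28 exceeds min AVC = $7, so the firm stays open.
Set P = MC: 28 = 88 - 36q + 3q^2 → 60 - 36q + 3q^2 = 0. The roots are q = 2 and q = 10; the profit-maximizing output is on the rising part of MC, so q* = 10.
Check: AVC at q = 10 is $8 ≤ P, so revenue covers variable cost.
Profit = P·q − TC = 28·10 − 136 = $144.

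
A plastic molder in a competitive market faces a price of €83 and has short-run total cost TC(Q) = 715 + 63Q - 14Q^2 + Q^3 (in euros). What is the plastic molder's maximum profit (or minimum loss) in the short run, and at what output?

Profit = -€115 at Q = 10

AVC = 63 - 14Q + Q^2; min AVC = €14 at Q = 7. Since P = €83 ≥ min AVC, the firm produces.
With MC = 63 - 28Q + 3Q^2, P = MC on the upward-sloping part at Q* = 10.
TR = 83·10 = 830. TC = 715 + 230 = 945. Profit = 830 − 945 = -€115.
By producing, the firm covers all variable cost plus €600 of fixed cost; shutting down would lose the full €715.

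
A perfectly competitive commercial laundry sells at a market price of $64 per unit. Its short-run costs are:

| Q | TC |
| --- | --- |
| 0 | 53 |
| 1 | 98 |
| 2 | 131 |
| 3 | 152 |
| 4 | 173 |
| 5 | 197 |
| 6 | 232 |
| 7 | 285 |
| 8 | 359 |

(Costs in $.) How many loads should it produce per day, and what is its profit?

Tabulate TR − TC: Q=0: -53; Q=1: -34; Q=2: -3; Q=3: 40; Q=4: 83; Q=5: 123; Q=6: 152; Q=7: 163; Q=8: 153.
Profit is maximized at Q = 7. AVC there is 232/7 = $33.14 ≤ P, so producing beats shutting down (which would give -$53).

Q = 7; profit = $163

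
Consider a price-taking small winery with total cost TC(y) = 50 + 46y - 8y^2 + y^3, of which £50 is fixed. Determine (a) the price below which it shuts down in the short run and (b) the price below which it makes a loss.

Shutdown price = £30; break-even price = £41

AVC = 46 - 8y + y^2; minimized at y = 4, giving min AVC = £30. That is the shutdown price.
ATC = 50/y + 46 - 8y + y^2. Setting dATC/dy = −50/y^2 − 8 + 2y = 0 gives y = 5 (since 2·5^3 − 8·5^2 = 50).
min ATC = 50/5 + 46 − 8·5 + 5^2 = £41. That is the break-even price.
Between these two prices the firm operates at a loss; above £41 it earns a profit.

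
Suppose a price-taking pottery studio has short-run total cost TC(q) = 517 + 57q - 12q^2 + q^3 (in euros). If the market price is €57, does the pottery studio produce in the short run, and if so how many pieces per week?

Produce at q = 8

Variable cost is VC = 57q - 12q^2 + q^3, so AVC = VC/q = 57 - 12q + q^2 and MC = dTC/dq = 57 - 24q + 3q^2.
AVC hits its minimum where MC = AVC, at q = 6, giving min AVC = 57 - 12·6 + 6^2 = €21.
Because €57 ≥ €21, revenue can cover variable cost; the firm operates.
P = MC gives -24q + 3q^2 = 0, with roots 0 and 8. Take the larger (rising MC): q* = 8.
Check: AVC at q = 8 is €25 ≤ P, so revenue covers variable cost.
Profit = P·q − TC = 57·8 − 717 = -€261, a loss, but smaller than the €517 fixed cost the firm would lose by shutting down.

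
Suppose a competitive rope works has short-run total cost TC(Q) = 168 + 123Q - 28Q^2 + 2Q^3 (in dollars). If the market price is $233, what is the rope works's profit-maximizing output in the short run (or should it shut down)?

Produce at Q = 11

Variable cost is VC = 123Q - 28Q^2 + 2Q^3, so AVC = VC/Q = 123 - 28Q + 2Q^2 and MC = dTC/dQ = 123 - 56Q + 6Q^2.
AVC is minimized where dAVC/dQ = -28 + 4Q = 0, at Q = 7; min AVC = 123 - 28·7 + 2·7^2 = $25.
P = $233 exceeds min AVC = $25, so the firm stays open.
Solving P = MC: -110 - 56Q + 6Q^2 = 0 ⇒ Q = -5/3 or 11. On the upward-sloping branch, Q* = 11.
Check: AVC at Q = 11 is $57 ≤ P, so revenue covers variable cost.
Profit = P·Q − TC = 233·11 − 795 = $1768.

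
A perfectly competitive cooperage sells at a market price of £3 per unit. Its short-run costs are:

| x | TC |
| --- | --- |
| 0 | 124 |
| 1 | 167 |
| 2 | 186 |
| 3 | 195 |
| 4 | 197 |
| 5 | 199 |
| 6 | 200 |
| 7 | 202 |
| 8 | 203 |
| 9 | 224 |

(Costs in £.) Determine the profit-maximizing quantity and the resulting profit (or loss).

x = 0 (shut down); profit = -£124

Tabulate TR − TC: x=0: -124; x=1: -164; x=2: -180; x=3: -186; x=4: -185; x=5: -184; x=6: -182; x=7: -181; x=8: -179; x=9: -197.
Profit is highest at x = 0. Equivalently, the lowest AVC in the table is 79/8 ≈ £9.88 at x = 8, and P = £3 falls below it — price never covers variable cost, so the firm shuts down and loses only its fixed cost.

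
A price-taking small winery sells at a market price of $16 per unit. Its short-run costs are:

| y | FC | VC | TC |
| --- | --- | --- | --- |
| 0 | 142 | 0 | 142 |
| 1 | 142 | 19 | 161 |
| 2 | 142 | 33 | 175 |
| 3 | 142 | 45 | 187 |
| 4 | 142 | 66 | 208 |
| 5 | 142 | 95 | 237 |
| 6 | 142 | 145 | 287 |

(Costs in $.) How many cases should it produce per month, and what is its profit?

y = 3; profit = -$139

Profit at each row (π = 16y − TC): y=0: -142; y=1: -145; y=2: -143; y=3: -139; y=4: -144; y=5: -157; y=6: -191.
Profit is maximized at y = 3. AVC there is 45/3 = $15 ≤ P, so producing beats shutting down (which would give -$142).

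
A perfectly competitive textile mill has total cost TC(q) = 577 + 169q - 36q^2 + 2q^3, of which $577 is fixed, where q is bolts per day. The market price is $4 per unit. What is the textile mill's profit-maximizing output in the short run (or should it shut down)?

From TC, MC = TC'(q) = 169 - 72q + 6q^2 and AVC = VC/q = 169 - 36q + 2q^2.
AVC hits its minimum where MC = AVC, at q = 9, giving min AVC = 169 - 36·9 + 2·9^2 = $7.
P = $4 lies below min AVC = $7; no output level covers variable cost.
Shutting down limits the loss to fixed cost, $577.

Shut down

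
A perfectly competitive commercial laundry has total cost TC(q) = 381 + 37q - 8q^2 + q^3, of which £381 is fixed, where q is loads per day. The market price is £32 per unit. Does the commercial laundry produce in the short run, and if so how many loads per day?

Produce at q = 5

From TC, MC = TC'(q) = 37 - 16q + 3q^2 and AVC = VC/q = 37 - 8q + q^2.
AVC is minimized where dAVC/dq = -8 + 2q = 0, at q = 4; min AVC = 37 - 8·4 + 4^2 = £21.
P = £32 exceeds min AVC = £21, so the firm stays open.
Set P = MC: 32 = 37 - 16q + 3q^2 → 5 - 16q + 3q^2 = 0. The roots are q = 1/3 and q = 5; the profit-maximizing output is on the rising part of MC, so q* = 5.
Check: AVC at q = 5 is £22 ≤ P, so revenue covers variable cost.
Profit = P·q − TC = 32·5 − 491 = -£331, a loss, but smaller than the £381 fixed cost the firm would lose by shutting down.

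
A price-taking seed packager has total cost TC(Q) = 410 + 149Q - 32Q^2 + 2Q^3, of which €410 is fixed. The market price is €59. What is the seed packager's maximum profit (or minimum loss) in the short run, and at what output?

Profit = -€86 at Q = 9

AVC = 149 - 32Q + 2Q^2 has its minimum €21 at Q = 8; price €59 clears that bar, so the firm operates.
MC = 149 - 64Q + 6Q^2. Setting P = MC and taking the root on the rising branch gives Q* = 9.
TR = 59·9 = 531. TC = 410 + 207 = 617. Profit = 531 − 617 = -€86.
By producing, the firm covers all variable cost plus €324 of fixed cost; shutting down would lose the full €410.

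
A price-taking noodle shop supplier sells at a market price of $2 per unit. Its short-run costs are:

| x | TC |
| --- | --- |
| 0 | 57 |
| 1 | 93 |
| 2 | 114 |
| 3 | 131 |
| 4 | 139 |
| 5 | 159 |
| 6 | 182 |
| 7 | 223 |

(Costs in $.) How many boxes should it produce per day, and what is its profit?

x = 0 (shut down); profit = -$57

Compute π = P·x − TC at each output: x=0: -57; x=1: -91; x=2: -110; x=3: -125; x=4: -131; x=5: -149; x=6: -170; x=7: -209.
Profit is highest at x = 0. Equivalently, the lowest AVC in the table is 102/5 ≈ $20.40 at x = 5, and P = $2 falls below it — price never covers variable cost, so the firm shuts down and loses only its fixed cost.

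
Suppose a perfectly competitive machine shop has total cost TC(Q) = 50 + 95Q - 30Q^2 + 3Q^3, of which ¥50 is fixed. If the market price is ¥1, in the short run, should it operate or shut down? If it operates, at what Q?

Strip out fixed cost: VC = 95Q - 30Q^2 + 3Q^3. Then AVC = 95 - 30Q + 3Q^2 and MC = 95 - 60Q + 9Q^2.
AVC hits its minimum where MC = AVC, at Q = 5, giving min AVC = 95 - 30·5 + 3·5^2 = ¥20.
Since P = ¥1 < min AVC = ¥20, price fails to cover variable cost at any output.
The firm minimizes its loss by shutting down and losing only its fixed cost of ¥50.

Shut down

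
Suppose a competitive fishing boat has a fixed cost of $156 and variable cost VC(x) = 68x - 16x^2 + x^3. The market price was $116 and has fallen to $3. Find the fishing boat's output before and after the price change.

AVC = 68 - 16x + x^2, minimized at x = 8 where min AVC = $4. MC = 68 - 32x + 3x^2.
At P = $116 ≥ min AVC, set P = MC on the rising branch: x = 12.
At P = $3 < min AVC = $4, price no longer covers variable cost at any output, so the firm shuts down: x = 0.

Output falls from 12 to 0 (the firm shuts down)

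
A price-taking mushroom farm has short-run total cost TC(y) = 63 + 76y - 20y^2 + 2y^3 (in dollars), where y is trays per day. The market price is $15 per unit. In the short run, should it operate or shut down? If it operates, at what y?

Strip out fixed cost: VC = 76y - 20y^2 + 2y^3. Then AVC = 76 - 20y + 2y^2 and MC = 76 - 40y + 6y^2.
AVC is minimized where dAVC/dy = -20 + 4y = 0, at y = 5; min AVC = 76 - 20·5 + 2·5^2 = $26.
With P < min AVC ($15 < $26), every unit sold adds to the loss.
Best response: produce nothing and absorb the $63 fixed cost.

Shut down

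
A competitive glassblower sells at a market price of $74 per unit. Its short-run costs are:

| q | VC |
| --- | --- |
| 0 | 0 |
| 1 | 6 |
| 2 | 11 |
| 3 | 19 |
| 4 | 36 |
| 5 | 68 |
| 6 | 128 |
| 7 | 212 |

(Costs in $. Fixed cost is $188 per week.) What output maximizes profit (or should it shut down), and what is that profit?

q = 6; profit = $128

Tabulate TR − TC: q=0: -188; q=1: -120; q=2: -51; q=3: 15; q=4: 72; q=5: 114; q=6: 128; q=7: 118.
Profit is maximized at q = 6. AVC there is 128/6 = $21.33 ≤ P, so producing beats shutting down (which would give -$188).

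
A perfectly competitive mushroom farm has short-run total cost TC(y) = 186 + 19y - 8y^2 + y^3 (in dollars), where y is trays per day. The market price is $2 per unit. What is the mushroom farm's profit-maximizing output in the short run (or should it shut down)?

Shut down

Strip out fixed cost: VC = 19y - 8y^2 + y^3. Then AVC = 19 - 8y + y^2 and MC = 19 - 16y + 3y^2.
AVC is minimized where dAVC/dy = -8 + 2y = 0, at y = 4; min AVC = 19 - 8·4 + 4^2 = $3.
Since P = $2 < min AVC = $3, price fails to cover variable cost at any output.
Best response: produce nothing and absorb the $186 fixed cost.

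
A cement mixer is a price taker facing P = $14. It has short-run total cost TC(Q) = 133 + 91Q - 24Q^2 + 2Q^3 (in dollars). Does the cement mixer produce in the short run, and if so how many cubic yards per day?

Shut down

From TC, MC = TC'(Q) = 91 - 48Q + 6Q^2 and AVC = VC/Q = 91 - 24Q + 2Q^2.
AVC is minimized where dAVC/dQ = -24 + 4Q = 0, at Q = 6; min AVC = 91 - 24·6 + 2·6^2 = $19.
P = $14 lies below min AVC = $19; no output level covers variable cost.
The firm minimizes its loss by shutting down and losing only its fixed cost of $133.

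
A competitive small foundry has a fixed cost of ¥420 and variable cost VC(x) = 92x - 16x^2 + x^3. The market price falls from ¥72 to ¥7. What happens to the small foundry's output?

MC = 92 - 32x + 3x^2; the shutdown threshold is min AVC = ¥28 (at x = 8).
With P = ¥72 above the shutdown price, P = MC gives x = 10.
At P = ¥7 < min AVC = ¥28, price no longer covers variable cost at any output, so the firm shuts down: x = 0.

Output falls from 10 to 0 (the firm shuts down)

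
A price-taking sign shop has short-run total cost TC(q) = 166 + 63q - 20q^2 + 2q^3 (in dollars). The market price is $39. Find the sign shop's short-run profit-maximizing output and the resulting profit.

AVC = 63 - 20q + 2q^2 has its minimum $13 at q = 5; price $39 clears that bar, so the firm operates.
MC = 63 - 40q + 6q^2. Setting P = MC and taking the root on the rising branch gives q* = 6.
TR = 39·6 = 234. TC = 166 + 90 = 256. Profit = 234 − 256 = -$22.
By producing, the firm covers all variable cost plus $144 of fixed cost; shutting down would lose the full $166.

Profit = -$22 at q = 6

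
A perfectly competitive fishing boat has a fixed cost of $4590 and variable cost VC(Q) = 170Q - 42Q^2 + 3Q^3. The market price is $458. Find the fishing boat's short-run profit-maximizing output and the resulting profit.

AVC = 170 - 42Q + 3Q^2; min AVC = $23 at Q = 7. Since P = $458 ≥ min AVC, the firm produces.
MC = 170 - 84Q + 9Q^2. Setting P = MC and taking the root on the rising branch gives Q* = 12.
TR = 458·12 = 5496. TC = 4590 + 1176 = 5766. Profit = 5496 − 5766 = -$270.
By producing, the firm covers all variable cost plus $4320 of fixed cost; shutting down would lose the full $4590.

Profit = -$270 at Q = 12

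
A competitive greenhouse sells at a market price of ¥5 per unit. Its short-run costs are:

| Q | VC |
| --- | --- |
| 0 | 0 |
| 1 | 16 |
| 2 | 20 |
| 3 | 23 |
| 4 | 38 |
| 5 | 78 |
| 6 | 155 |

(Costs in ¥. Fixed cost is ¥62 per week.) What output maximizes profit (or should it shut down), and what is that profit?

Q = 0 (shut down); profit = -¥62

Tabulate TR − TC: Q=0: -62; Q=1: -73; Q=2: -72; Q=3: -70; Q=4: -80; Q=5: -115; Q=6: -187.
Profit is highest at Q = 0. Equivalently, the lowest AVC in the table is 23/3 ≈ ¥7.67 at Q = 3, and P = ¥5 falls below it — price never covers variable cost, so the firm shuts down and loses only its fixed cost.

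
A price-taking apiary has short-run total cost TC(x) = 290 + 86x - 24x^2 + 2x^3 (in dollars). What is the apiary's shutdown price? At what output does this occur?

$14 per unit, at x = 6

The shutdown price is the minimum of AVC. VC = 86x - 24x^2 + 2x^3, so AVC = 86 - 24x + 2x^2.
dAVC/dx = -24 + 4x = 0 gives x = 6. min AVC = 86 - 24·6 + 2·6^2 = 14.
For P < $14 the firm produces nothing.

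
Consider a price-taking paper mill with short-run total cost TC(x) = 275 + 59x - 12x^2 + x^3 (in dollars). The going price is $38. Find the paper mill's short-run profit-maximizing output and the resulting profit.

Profit = -$177 at x = 7

AVC = 59 - 12x + x^2 has its minimum $23 at x = 6; price $38 clears that bar, so the firm operates.
MC = 59 - 24x + 3x^2. Setting P = MC and taking the root on the rising branch gives x* = 7.
TR = 38·7 = 266. TC = 275 + 168 = 443. Profit = 266 − 443 = -$177.
Shutting down would mean losing the fixed cost of $275, so operating at a loss of $177 is better by $98.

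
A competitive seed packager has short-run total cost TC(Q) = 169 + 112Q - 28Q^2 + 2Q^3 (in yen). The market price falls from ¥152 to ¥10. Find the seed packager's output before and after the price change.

Output falls from 10 to 0 (the firm shuts down)

MC = 112 - 56Q + 6Q^2; the shutdown threshold is min AVC = ¥14 (at Q = 7).
With P = ¥152 above the shutdown price, P = MC gives Q = 10.
At P = ¥10 < min AVC = ¥14, price no longer covers variable cost at any output, so the firm shuts down: Q = 0.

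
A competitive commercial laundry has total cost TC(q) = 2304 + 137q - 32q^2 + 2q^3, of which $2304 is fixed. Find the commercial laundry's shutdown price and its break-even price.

Shutdown price = $9; break-even price = $233

Shutdown price = min AVC. AVC = 137 - 32q + 2q^2, with vertex at q = 8 and minimum $9.
ATC = 2304/q + 137 - 32q + 2q^2. Setting dATC/dq = −2304/q^2 − 32 + 4q = 0 gives q = 12 (since 4·12^3 − 32·12^2 = 2304).
min ATC = 2304/12 + 137 − 32·12 + 2·12^2 = $233. That is the break-even price.
Between these two prices the firm operates at a loss; above $233 it earns a profit.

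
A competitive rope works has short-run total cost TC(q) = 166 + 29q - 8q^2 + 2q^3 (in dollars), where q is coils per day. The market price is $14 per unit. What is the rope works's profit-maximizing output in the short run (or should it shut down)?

Shut down

Strip out fixed cost: VC = 29q - 8q^2 + 2q^3. Then AVC = 29 - 8q + 2q^2 and MC = 29 - 16q + 6q^2.
AVC is minimized where dAVC/dq = -8 + 4q = 0, at q = 2; min AVC = 29 - 8·2 + 2·2^2 = $21.
Since P = $14 < min AVC = $21, price fails to cover variable cost at any output.
Shutting down limits the loss to fixed cost, $166.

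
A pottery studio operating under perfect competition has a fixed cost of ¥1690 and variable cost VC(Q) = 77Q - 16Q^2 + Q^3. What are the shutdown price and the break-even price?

Shutdown price = min AVC. AVC = 77 - 16Q + Q^2, with vertex at Q = 8 and minimum ¥13.
ATC = 1690/Q + 77 - 16Q + Q^2. Setting dATC/dQ = −1690/Q^2 − 16 + 2Q = 0 gives Q = 13 (since 2·13^3 − 16·13^2 = 1690).
min ATC = 1690/13 + 77 − 16·13 + 13^2 = ¥168. That is the break-even price.
Between these two prices the firm operates at a loss; above ¥168 it earns a profit.

Shutdown price = ¥13; break-even price = ¥168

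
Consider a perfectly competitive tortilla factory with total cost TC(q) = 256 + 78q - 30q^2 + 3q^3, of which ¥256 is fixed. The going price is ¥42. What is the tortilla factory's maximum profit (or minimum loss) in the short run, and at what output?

Profit = -¥40 at q = 6

AVC = 78 - 30q + 3q^2; min AVC = ¥3 at q = 5. Since P = ¥42 ≥ min AVC, the firm produces.
With MC = 78 - 60q + 9q^2, P = MC on the upward-sloping part at q* = 6.
TR = 42·6 = 252. TC = 256 + 36 = 292. Profit = 252 − 292 = -¥40.
By producing, the firm covers all variable cost plus ¥216 of fixed cost; shutting down would lose the full ¥256.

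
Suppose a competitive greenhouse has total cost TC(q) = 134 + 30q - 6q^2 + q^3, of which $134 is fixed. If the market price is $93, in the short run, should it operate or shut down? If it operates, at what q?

Produce at q = 7

From TC, MC = TC'(q) = 30 - 12q + 3q^2 and AVC = VC/q = 30 - 6q + q^2.
AVC is minimized where dAVC/dq = -6 + 2q = 0, at q = 3; min AVC = 30 - 6·3 + 3^2 = $21.
Because $93 ≥ $21, revenue can cover variable cost; the firm operates.
P = MC gives -63 - 12q + 3q^2 = 0, with roots -3 and 7. Take the larger (rising MC): q* = 7.
Check: AVC at q = 7 is $37 ≤ P, so revenue covers variable cost.
Profit = P·q − TC = 93·7 − 393 = $258.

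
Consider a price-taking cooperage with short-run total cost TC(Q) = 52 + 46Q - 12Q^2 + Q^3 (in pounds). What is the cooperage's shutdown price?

The firm shuts down when price falls below the minimum of average variable cost. AVC = VC/Q = 46 - 12Q + Q^2.
dAVC/dQ = -12 + 2Q = 0 gives Q = 6. min AVC = 46 - 12·6 + 6^2 = 10.
So the shutdown price is £10.

£10 per unit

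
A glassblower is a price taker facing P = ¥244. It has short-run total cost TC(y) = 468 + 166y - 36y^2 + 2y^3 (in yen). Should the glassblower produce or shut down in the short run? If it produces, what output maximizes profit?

Variable cost is VC = 166y - 36y^2 + 2y^3, so AVC = VC/y = 166 - 36y + 2y^2 and MC = dTC/dy = 166 - 72y + 6y^2.
AVC hits its minimum where MC = AVC, at y = 9, giving min AVC = 166 - 36·9 + 2·9^2 = ¥4.
P = ¥244 exceeds min AVC = ¥4, so the firm stays open.
Set P = MC: 244 = 166 - 72y + 6y^2 → -78 - 72y + 6y^2 = 0. The roots are y = -1 and y = 13; the profit-maximizing output is on the rising part of MC, so y* = 13.
Check: AVC at y = 13 is ¥36 ≤ P, so revenue covers variable cost.
Profit = P·y − TC = 244·13 − 936 = ¥2236.

Produce at y = 13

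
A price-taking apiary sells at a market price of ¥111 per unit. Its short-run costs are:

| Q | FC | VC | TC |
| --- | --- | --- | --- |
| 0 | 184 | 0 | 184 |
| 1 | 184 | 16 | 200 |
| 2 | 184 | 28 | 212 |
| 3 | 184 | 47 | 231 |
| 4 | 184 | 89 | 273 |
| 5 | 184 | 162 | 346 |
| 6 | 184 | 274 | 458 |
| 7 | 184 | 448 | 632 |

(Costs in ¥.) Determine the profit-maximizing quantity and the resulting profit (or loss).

Tabulate TR − TC: Q=0: -184; Q=1: -89; Q=2: 10; Q=3: 102; Q=4: 171; Q=5: 209; Q=6: 208; Q=7: 145.
Profit is maximized at Q = 5. AVC there is 162/5 = ¥32.40 ≤ P, so producing beats shutting down (which would give -¥184).

Q = 5; profit = ¥209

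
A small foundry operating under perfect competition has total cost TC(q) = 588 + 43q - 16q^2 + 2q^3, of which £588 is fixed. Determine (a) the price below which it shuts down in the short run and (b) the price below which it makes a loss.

Shutdown price = min AVC. AVC = 43 - 16q + 2q^2, with vertex at q = 4 and minimum £11.
ATC = 588/q + 43 - 16q + 2q^2. Setting dATC/dq = −588/q^2 − 16 + 4q = 0 gives q = 7 (since 4·7^3 − 16·7^2 = 588).
min ATC = 588/7 + 43 − 16·7 + 2·7^2 = £113. That is the break-even price.
Between these two prices the firm operates at a loss; above £113 it earns a profit.

Shutdown price = £11; break-even price = £113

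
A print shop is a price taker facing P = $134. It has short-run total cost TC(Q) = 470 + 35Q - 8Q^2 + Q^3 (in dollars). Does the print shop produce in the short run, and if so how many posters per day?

Produce at Q = 9

Strip out fixed cost: VC = 35Q - 8Q^2 + Q^3. Then AVC = 35 - 8Q + Q^2 and MC = 35 - 16Q + 3Q^2.
The AVC parabola has its vertex at Q = 8/2 = 4, where AVC = 35 - 8·4 + 4^2 = $19.
Since P = $134 ≥ min AVC = $19, price covers variable cost and the firm should produce.
Set P = MC: 134 = 35 - 16Q + 3Q^2 → -99 - 16Q + 3Q^2 = 0. The roots are Q = -11/3 and Q = 9; the profit-maximizing output is on the rising part of MC, so Q* = 9.
Check: AVC at Q = 9 is $44 ≤ P, so revenue covers variable cost.
Profit = P·Q − TC = 134·9 − 866 = $340.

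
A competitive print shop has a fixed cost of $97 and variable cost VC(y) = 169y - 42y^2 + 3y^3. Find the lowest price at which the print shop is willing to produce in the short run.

Short-run supply begins at min AVC. From VC = 169y - 42y^2 + 3y^3, AVC = 169 - 42y + 3y^2.
dAVC/dy = -42 + 6y = 0 gives y = 7. min AVC = 169 - 42·7 + 3·7^2 = 22.
The firm shuts down for any P below $22.

$22 per unit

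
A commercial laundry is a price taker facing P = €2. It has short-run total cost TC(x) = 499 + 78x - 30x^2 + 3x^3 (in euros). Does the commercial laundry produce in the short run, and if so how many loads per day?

Shut down

Variable cost is VC = 78x - 30x^2 + 3x^3, so AVC = VC/x = 78 - 30x + 3x^2 and MC = dTC/dx = 78 - 60x + 9x^2.
The AVC parabola has its vertex at x = 30/6 = 5, where AVC = 78 - 30·5 + 3·5^2 = €3.
P = €2 lies below min AVC = €3; no output level covers variable cost.
Best response: produce nothing and absorb the €499 fixed cost.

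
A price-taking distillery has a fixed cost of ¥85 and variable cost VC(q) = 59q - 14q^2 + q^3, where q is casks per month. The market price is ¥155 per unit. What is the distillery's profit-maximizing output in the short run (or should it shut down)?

Variable cost is VC = 59q - 14q^2 + q^3, so AVC = VC/q = 59 - 14q + q^2 and MC = dTC/dq = 59 - 28q + 3q^2.
AVC is minimized where dAVC/dq = -14 + 2q = 0, at q = 7; min AVC = 59 - 14·7 + 7^2 = ¥10.
Because ¥155 ≥ ¥10, revenue can cover variable cost; the firm operates.
Solving P = MC: -96 - 28q + 3q^2 = 0 ⇒ q = -8/3 or 12. On the upward-sloping branch, q* = 12.
Check: AVC at q = 12 is ¥35 ≤ P, so revenue covers variable cost.
Profit = P·q − TC = 155·12 − 505 = ¥1355.

Produce at q = 12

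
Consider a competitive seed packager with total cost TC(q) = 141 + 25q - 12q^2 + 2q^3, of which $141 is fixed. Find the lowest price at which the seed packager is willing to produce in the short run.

$7 per unit

Short-run supply begins at min AVC. From VC = 25q - 12q^2 + 2q^3, AVC = 25 - 12q + 2q^2.
At the minimum of AVC, MC = AVC. MC = 25 - 24q + 6q^2; setting MC = AVC gives 4q^2 - 12q = 0, so q = 3. min AVC = 7.
So the shutdown price is $7.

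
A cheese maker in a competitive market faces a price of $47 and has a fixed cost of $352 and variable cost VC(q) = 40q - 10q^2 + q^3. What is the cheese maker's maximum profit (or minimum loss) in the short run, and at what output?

Profit = -$156 at q = 7

AVC = 40 - 10q + q^2 has its minimum $15 at q = 5; price $47 clears that bar, so the firm operates.
With MC = 40 - 20q + 3q^2, P = MC on the upward-sloping part at q* = 7.
TR = 47·7 = 329. TC = 352 + 133 = 485. Profit = 329 − 485 = -$156.
By producing, the firm covers all variable cost plus $196 of fixed cost; shutting down would lose the full $352.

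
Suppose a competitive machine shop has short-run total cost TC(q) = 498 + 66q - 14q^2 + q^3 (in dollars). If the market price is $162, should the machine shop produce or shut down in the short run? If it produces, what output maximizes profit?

Produce at q = 12

Variable cost is VC = 66q - 14q^2 + q^3, so AVC = VC/q = 66 - 14q + q^2 and MC = dTC/dq = 66 - 28q + 3q^2.
The AVC parabola has its vertex at q = 14/2 = 7, where AVC = 66 - 14·7 + 7^2 = $17.
Since P = $162 ≥ min AVC = $17, price covers variable cost and the firm should produce.
Solving P = MC: -96 - 28q + 3q^2 = 0 ⇒ q = -8/3 or 12. On the upward-sloping branch, q* = 12.
Check: AVC at q = 12 is $42 ≤ P, so revenue covers variable cost.
Profit = P·q − TC = 162·12 − 1002 = $942.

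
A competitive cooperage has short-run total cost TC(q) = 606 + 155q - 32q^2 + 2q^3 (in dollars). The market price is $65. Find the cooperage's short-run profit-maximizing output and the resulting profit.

Profit = -$282 at q = 9

AVC = 155 - 32q + 2q^2 has its minimum $27 at q = 8; price $65 clears that bar, so the firm operates.
MC = 155 - 64q + 6q^2. Setting P = MC and taking the root on the rising branch gives q* = 9.
TR = 65·9 = 585. TC = 606 + 261 = 867. Profit = 585 − 867 = -$282.
That loss of $282 beats the $606 the firm would lose by shutting down; producing recovers $324 of fixed cost.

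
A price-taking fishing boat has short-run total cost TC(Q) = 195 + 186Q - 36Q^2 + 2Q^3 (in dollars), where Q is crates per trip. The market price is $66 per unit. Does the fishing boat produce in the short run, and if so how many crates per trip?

Variable cost is VC = 186Q - 36Q^2 + 2Q^3, so AVC = VC/Q = 186 - 36Q + 2Q^2 and MC = dTC/dQ = 186 - 72Q + 6Q^2.
The AVC parabola has its vertex at Q = 36/4 = 9, where AVC = 186 - 36·9 + 2·9^2 = $24.
P = $66 exceeds min AVC = $24, so the firm stays open.
Set P = MC: 66 = 186 - 72Q + 6Q^2 → 120 - 72Q + 6Q^2 = 0. The roots are Q = 2 and Q = 10; the profit-maximizing output is on the rising part of MC, so Q* = 10.
Check: AVC at Q = 10 is $26 ≤ P, so revenue covers variable cost.
Profit = P·Q − TC = 66·10 − 455 = $205.

Produce at Q = 10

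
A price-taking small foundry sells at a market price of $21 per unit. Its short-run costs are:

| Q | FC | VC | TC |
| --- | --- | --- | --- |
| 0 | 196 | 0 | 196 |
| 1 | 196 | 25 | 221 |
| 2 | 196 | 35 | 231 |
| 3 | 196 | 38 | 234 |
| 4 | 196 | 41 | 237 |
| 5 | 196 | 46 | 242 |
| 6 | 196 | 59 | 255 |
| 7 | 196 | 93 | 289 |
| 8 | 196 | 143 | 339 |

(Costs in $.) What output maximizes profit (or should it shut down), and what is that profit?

Tabulate TR − TC: Q=0: -196; Q=1: -200; Q=2: -189; Q=3: -171; Q=4: -153; Q=5: -137; Q=6: -129; Q=7: -142; Q=8: -171.
Profit is maximized at Q = 6. AVC there is 59/6 = $9.83 ≤ P, so producing beats shutting down (which would give -$196).

Q = 6; profit = -$129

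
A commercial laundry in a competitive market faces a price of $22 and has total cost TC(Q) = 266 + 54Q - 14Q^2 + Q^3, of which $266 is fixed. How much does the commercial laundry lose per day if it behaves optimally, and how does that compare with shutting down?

Profit = -$138 at Q = 8

AVC = 54 - 14Q + Q^2; min AVC = $5 at Q = 7. Since P = $22 ≥ min AVC, the firm produces.
With MC = 54 - 28Q + 3Q^2, P = MC on the upward-sloping part at Q* = 8.
TR = 22·8 = 176. TC = 266 + 48 = 314. Profit = 176 − 314 = -$138.
Shutting down would mean losing the fixed cost of $266, so operating at a loss of $138 is better by $128.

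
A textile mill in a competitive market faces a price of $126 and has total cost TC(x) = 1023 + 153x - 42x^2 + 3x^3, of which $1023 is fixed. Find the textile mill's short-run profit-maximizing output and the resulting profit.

AVC = 153 - 42x + 3x^2 has its minimum $6 at x = 7; price $126 clears that bar, so the firm operates.
MC = 153 - 84x + 9x^2. Setting P = MC and taking the root on the rising branch gives x* = 9.
TR = 126·9 = 1134. TC = 1023 + 162 = 1185. Profit = 1134 − 1185 = -$51.
Shutting down would mean losing the fixed cost of $1023, so operating at a loss of $51 is better by $972.

Profit = -$51 at x = 9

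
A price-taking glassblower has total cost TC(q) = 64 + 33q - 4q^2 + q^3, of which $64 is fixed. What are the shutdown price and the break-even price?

Shutdown price = $29; break-even price = $49

AVC = 33 - 4q + q^2; minimized at q = 2, giving min AVC = $29. That is the shutdown price.
ATC = 64/q + 33 - 4q + q^2. Setting dATC/dq = −64/q^2 − 4 + 2q = 0 gives q = 4 (since 2·4^3 − 4·4^2 = 64).
min ATC = 64/4 + 33 − 4·4 + 4^2 = $49. That is the break-even price.
Between these two prices the firm operates at a loss; above $49 it earns a profit.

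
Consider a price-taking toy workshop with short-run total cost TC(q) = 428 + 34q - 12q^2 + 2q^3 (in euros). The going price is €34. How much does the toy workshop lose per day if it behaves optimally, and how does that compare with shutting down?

AVC = 34 - 12q + 2q^2; min AVC = €16 at q = 3. Since P = €34 ≥ min AVC, the firm produces.
With MC = 34 - 24q + 6q^2, P = MC on the upward-sloping part at q* = 4.
TR = 34·4 = 136. TC = 428 + 72 = 500. Profit = 136 − 500 = -€364.
That loss of €364 beats the €428 the firm would lose by shutting down; producing recovers €64 of fixed cost.

Profit = -€364 at q = 4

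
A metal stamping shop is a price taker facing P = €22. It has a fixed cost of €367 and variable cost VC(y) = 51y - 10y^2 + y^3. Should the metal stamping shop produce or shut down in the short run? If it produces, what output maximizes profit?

Strip out fixed cost: VC = 51y - 10y^2 + y^3. Then AVC = 51 - 10y + y^2 and MC = 51 - 20y + 3y^2.
The AVC parabola has its vertex at y = 10/2 = 5, where AVC = 51 - 10·5 + 5^2 = €26.
Since P = €22 < min AVC = €26, price fails to cover variable cost at any output.
Shutting down limits the loss to fixed cost, €367.

Shut down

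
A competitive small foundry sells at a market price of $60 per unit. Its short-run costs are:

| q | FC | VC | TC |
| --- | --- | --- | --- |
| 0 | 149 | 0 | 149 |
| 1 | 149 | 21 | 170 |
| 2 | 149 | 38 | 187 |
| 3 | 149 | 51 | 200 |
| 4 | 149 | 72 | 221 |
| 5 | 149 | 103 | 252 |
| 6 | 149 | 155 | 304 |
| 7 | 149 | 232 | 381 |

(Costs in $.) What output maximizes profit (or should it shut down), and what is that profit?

q = 6; profit = $56

Tabulate TR − TC: q=0: -149; q=1: -110; q=2: -67; q=3: -20; q=4: 19; q=5: 48; q=6: 56; q=7: 39.
Profit is maximized at q = 6. AVC there is 155/6 = $25.83 ≤ P, so producing beats shutting down (which would give -$149).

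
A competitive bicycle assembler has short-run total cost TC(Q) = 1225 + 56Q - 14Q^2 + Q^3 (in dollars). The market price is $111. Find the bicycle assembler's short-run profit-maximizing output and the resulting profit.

AVC = 56 - 14Q + Q^2; min AVC = $7 at Q = 7. Since P = $111 ≥ min AVC, the firm produces.
With MC = 56 - 28Q + 3Q^2, P = MC on the upward-sloping part at Q* = 11.
TR = 111·11 = 1221. TC = 1225 + 253 = 1478. Profit = 1221 − 1478 = -$257.
Shutting down would mean losing the fixed cost of $1225, so operating at a loss of $257 is better by $968.

Profit = -$257 at Q = 11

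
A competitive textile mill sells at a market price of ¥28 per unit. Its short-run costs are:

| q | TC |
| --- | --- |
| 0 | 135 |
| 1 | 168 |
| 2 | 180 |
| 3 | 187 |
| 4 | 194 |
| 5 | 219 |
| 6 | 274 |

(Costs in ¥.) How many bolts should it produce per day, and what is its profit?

q = 5; profit = -¥79

Profit at each row (π = 28q − TC): q=0: -135; q=1: -140; q=2: -124; q=3: -103; q=4: -82; q=5: -79; q=6: -106.
Profit is maximized at q = 5. AVC there is 84/5 = ¥16.80 ≤ P, so producing beats shutting down (which would give -¥135).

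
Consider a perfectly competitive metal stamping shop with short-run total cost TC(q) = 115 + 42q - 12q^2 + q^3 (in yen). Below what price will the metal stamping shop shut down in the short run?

The shutdown price is the minimum of AVC. VC = 42q - 12q^2 + q^3, so AVC = 42 - 12q + q^2.
At the minimum of AVC, MC = AVC. MC = 42 - 24q + 3q^2; setting MC = AVC gives 2q^2 - 12q = 0, so q = 6. min AVC = 6.
The firm shuts down for any P below ¥6.

¥6 per unit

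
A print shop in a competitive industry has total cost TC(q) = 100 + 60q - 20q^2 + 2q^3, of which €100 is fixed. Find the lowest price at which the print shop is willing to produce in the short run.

€10 per unit

Short-run supply begins at min AVC. From VC = 60q - 20q^2 + 2q^3, AVC = 60 - 20q + 2q^2.
At the minimum of AVC, MC = AVC. MC = 60 - 40q + 6q^2; setting MC = AVC gives 4q^2 - 20q = 0, so q = 5. min AVC = 10.
The firm shuts down for any P below €10.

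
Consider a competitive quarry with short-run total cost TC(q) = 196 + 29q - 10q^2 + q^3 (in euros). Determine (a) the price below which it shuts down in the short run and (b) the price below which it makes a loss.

Shutdown price = €4; break-even price = €36

Shutdown price = min AVC. AVC = 29 - 10q + q^2, with vertex at q = 5 and minimum €4.
ATC = 196/q + 29 - 10q + q^2. Setting dATC/dq = −196/q^2 − 10 + 2q = 0 gives q = 7 (since 2·7^3 − 10·7^2 = 196).
min ATC = 196/7 + 29 − 10·7 + 7^2 = €36. That is the break-even price.
For €4 ≤ P < €36 the firm produces at a loss; below €4 it shuts down.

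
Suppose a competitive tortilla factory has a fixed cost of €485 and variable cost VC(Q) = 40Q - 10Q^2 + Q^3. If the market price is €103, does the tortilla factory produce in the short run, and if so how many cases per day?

Produce at Q = 9

Strip out fixed cost: VC = 40Q - 10Q^2 + Q^3. Then AVC = 40 - 10Q + Q^2 and MC = 40 - 20Q + 3Q^2.
The AVC parabola has its vertex at Q = 10/2 = 5, where AVC = 40 - 10·5 + 5^2 = €15.
P = €103 exceeds min AVC = €15, so the firm stays open.
Solving P = MC: -63 - 20Q + 3Q^2 = 0 ⇒ Q = -7/3 or 9. On the upward-sloping branch, Q* = 9.
Check: AVC at Q = 9 is €31 ≤ P, so revenue covers variable cost.
Profit = P·Q − TC = 103·9 − 764 = €163.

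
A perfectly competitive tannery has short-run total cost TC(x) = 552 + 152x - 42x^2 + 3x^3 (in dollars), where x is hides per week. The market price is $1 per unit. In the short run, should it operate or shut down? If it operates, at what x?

From TC, MC = TC'(x) = 152 - 84x + 9x^2 and AVC = VC/x = 152 - 42x + 3x^2.
AVC is minimized where dAVC/dx = -42 + 6x = 0, at x = 7; min AVC = 152 - 42·7 + 3·7^2 = $5.
P = $1 lies below min AVC = $5; no output level covers variable cost.
The firm minimizes its loss by shutting down and losing only its fixed cost of $552.

Shut down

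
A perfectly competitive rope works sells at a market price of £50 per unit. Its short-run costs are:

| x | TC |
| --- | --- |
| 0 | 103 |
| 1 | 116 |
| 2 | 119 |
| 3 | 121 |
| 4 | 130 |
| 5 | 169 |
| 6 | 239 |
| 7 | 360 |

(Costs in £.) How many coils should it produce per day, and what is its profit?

Profit at each row (π = 50x − TC): x=0: -103; x=1: -66; x=2: -19; x=3: 29; x=4: 70; x=5: 81; x=6: 61; x=7: -10.
Profit is maximized at x = 5. AVC there is 66/5 = £13.20 ≤ P, so producing beats shutting down (which would give -£103).

x = 5; profit = £81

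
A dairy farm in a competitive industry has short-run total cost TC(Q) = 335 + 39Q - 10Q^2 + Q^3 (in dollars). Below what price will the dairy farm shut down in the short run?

$14 per unit

The shutdown price is the minimum of AVC. VC = 39Q - 10Q^2 + Q^3, so AVC = 39 - 10Q + Q^2.
At the minimum of AVC, MC = AVC. MC = 39 - 20Q + 3Q^2; setting MC = AVC gives 2Q^2 - 10Q = 0, so Q = 5. min AVC = 14.
For P < $14 the firm produces nothing.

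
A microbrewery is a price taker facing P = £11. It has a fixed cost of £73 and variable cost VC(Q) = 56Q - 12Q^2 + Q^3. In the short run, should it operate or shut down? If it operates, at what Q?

Shut down

Strip out fixed cost: VC = 56Q - 12Q^2 + Q^3. Then AVC = 56 - 12Q + Q^2 and MC = 56 - 24Q + 3Q^2.
AVC hits its minimum where MC = AVC, at Q = 6, giving min AVC = 56 - 12·6 + 6^2 = £20.
Since P = £11 < min AVC = £20, price fails to cover variable cost at any output.
Best response: produce nothing and absorb the £73 fixed cost.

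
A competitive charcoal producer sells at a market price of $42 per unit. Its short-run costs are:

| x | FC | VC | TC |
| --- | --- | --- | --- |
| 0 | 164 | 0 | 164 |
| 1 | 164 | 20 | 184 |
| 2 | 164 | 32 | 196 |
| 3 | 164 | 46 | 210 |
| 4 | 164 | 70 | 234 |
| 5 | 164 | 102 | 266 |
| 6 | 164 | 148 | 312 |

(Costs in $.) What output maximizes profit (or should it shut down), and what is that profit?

Tabulate TR − TC: x=0: -164; x=1: -142; x=2: -112; x=3: -84; x=4: -66; x=5: -56; x=6: -60.
Profit is maximized at x = 5. AVC there is 102/5 = $20.40 ≤ P, so producing beats shutting down (which would give -$164).

x = 5; profit = -$56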